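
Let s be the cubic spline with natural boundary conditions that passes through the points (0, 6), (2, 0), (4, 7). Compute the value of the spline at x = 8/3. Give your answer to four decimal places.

1.1296

Write m_i for s''(x_i). With h_i = 2, 2 and divided differences Δ_i = -3, 7/2, the continuity of s' gives the tridiagonal system
  2·m_0 + 8·m_1 + 2·m_2 = 6(Δ_1 - Δ_0) = 39
Natural end conditions: m_0 = m_2 = 0.
Hence m_0 = 0, m_1 = 39/8, m_2 = 0.
On [2, 4], s(x) = 0 + 1/4·(x - 2) + 39/16·(x - 2)² - 13/32·(x - 2)³.
With (x - 2) = 2/3: s(8/3) = 61/54.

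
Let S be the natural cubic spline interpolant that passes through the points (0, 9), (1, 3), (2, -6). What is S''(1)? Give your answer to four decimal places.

Write M_i for S''(x_i). With h_i = 1, 1 and divided differences Δ_i = -6, -9, the continuity of S' gives the tridiagonal system
  1·M_0 + 4·M_1 + 1·M_2 = 6(Δ_1 - Δ_0) = -18
Natural end conditions: M_0 = M_2 = 0.
Hence M_0 = 0, M_1 = -9/2, M_2 = 0.

-4.5000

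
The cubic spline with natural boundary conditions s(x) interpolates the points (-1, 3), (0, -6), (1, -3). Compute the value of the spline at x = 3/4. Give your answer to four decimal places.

-4.4531

Write σ_i for s''(x_i). With h_i = 1, 1 and divided differences Δ_i = -9, 3, the continuity of s' gives the tridiagonal system
  1·σ_0 + 4·σ_1 + 1·σ_2 = 6(Δ_1 - Δ_0) = 72
Natural end conditions: σ_0 = σ_2 = 0.
Forward elimination and back-substitution give σ_0 = 0, σ_1 = 18, σ_2 = 0.
On [0, 1], s(x) = -6 - 3·x + 9·x² - 3·x³.
With x = 3/4: s(3/4) = -285/64.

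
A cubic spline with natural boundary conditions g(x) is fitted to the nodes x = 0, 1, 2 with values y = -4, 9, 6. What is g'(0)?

17

With m_i denoting the second derivative at x_i, h_i = 1, 1, and Δ_i = (y_(i+1) − y_i)/h_i = 13, -3:
  1·m_0 + 4·m_1 + 1·m_2 = 6(Δ_1 - Δ_0) = -96
Natural end conditions: m_0 = m_2 = 0.
Solving the tridiagonal system: m_0 = 0, m_1 = -24, m_2 = 0.
On [0, 1], g'(x) = b_0 + 2c_0·x + 3d_0·x² with b_0 = Δ_0 - h_0(2m_0 + m_1)/6 = 17, c_0 = m_0/2 = 0, d_0 = (m_1 - m_0)/(6h_0) = -4. So g'(0) = 17.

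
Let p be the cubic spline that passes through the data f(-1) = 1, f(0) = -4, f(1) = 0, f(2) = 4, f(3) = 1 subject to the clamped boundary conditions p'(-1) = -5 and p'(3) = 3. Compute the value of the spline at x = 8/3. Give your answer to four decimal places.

Write m_i for p''(x_i). With h_i = 1, 1, 1, 1 and divided differences Δ_i = -5, 4, 4, -3, the continuity of p' gives the tridiagonal system
  1·m_0 + 4·m_1 + 1·m_2 = 6(Δ_1 - Δ_0) = 54
  1·m_1 + 4·m_2 + 1·m_3 = 6(Δ_2 - Δ_1) = 0
  1·m_2 + 4·m_3 + 1·m_4 = 6(Δ_3 - Δ_2) = -42
Clamped end conditions give two more equations: 2h_0·m_0 + h_0·m_1 = 6(Δ_0 - p'(-1)) = 0 and h_3·m_3 + 2h_3·m_4 = 6(p'(3) - Δ_3) = 36.
Forward elimination and back-substitution give m_0 = -107/14, m_1 = 107/7, m_2 = 1/2, m_3 = -121/7, m_4 = 373/14.
On [2, 3], p(x) = 4 - 47/28·(x - 2) - 121/14·(x - 2)² + 205/28·(x - 2)³.
With (x - 2) = 2/3: p(8/3) = 457/378.

1.2090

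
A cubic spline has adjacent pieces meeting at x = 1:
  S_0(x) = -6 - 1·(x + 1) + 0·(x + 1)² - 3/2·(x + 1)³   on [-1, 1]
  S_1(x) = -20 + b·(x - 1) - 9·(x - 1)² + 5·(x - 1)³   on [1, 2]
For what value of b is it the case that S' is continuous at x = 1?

-19

S_0'(x) = -1 + 0·(x + 1) - 9/2·(x + 1)², so S_0'(1) = -19. On the right, S_1'(1) = b, so b = -19.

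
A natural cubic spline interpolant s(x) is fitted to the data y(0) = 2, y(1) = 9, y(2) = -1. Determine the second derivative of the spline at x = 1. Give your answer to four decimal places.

Write M_i for s''(x_i). With h_i = 1, 1 and divided differences Δ_i = 7, -10, the continuity of s' gives the tridiagonal system
  1·M_0 + 4·M_1 + 1·M_2 = 6(Δ_1 - Δ_0) = -102
Natural end conditions: M_0 = M_2 = 0.
Hence M_0 = 0, M_1 = -51/2, M_2 = 0.

-25.5000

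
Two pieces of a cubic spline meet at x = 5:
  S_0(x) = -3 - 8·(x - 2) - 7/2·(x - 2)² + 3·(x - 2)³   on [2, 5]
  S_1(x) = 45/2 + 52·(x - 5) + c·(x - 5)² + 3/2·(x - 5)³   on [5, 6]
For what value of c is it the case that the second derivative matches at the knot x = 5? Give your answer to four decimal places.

S_0''(x) = -7 + 18·(x - 2), so S_0''(5) = 47. On the right, S_1''(5) = 2c, so c = 47/2.

23.5000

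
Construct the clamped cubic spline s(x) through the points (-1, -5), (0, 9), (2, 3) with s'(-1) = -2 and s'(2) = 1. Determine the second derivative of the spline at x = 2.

24

Put m_i = s'' at the i-th knot. Here h = (1, 2) and Δ = (14, -3), so the interior equations h_(i-1)·m_(i-1) + 2(h_(i-1)+h_i)·m_i + h_i·m_(i+1) = 6(Δ_i − Δ_(i-1)) read
  1·m_0 + 6·m_1 + 2·m_2 = 6(Δ_1 - Δ_0) = -102
Clamped end conditions give two more equations: 2h_0·m_0 + h_0·m_1 = 6(Δ_0 - s'(-1)) = 96 and h_1·m_1 + 2h_1·m_2 = 6(s'(2) - Δ_1) = 24.
Solving: m_0 = 66, m_1 = -36, m_2 = 24.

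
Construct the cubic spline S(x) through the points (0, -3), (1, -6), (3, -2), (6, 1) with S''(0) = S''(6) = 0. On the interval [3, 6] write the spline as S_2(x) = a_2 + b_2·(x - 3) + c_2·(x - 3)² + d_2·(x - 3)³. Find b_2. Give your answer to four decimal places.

2.7143

Put M_i = S'' at the i-th knot. Here h = (1, 2, 3) and Δ = (-3, 2, 1), so the interior equations h_(i-1)·M_(i-1) + 2(h_(i-1)+h_i)·M_i + h_i·M_(i+1) = 6(Δ_i − Δ_(i-1)) read
  1·M_0 + 6·M_1 + 2·M_2 = 6(Δ_1 - Δ_0) = 30
  2·M_1 + 10·M_2 + 3·M_3 = 6(Δ_2 - Δ_1) = -6
Natural end conditions: M_0 = M_3 = 0.
Hence M_0 = 0, M_1 = 39/7, M_2 = -12/7, M_3 = 0.
On [3, 6], with S_2(x) = a_2 + b_2·(x - 3) + c_2·(x - 3)² + d_2·(x - 3)³: c_2 = M_2/2 = -6/7, d_2 = (M_3 - M_2)/(6h_2) = 2/21, b_2 = Δ_2 - h_2(2M_2 + M_3)/6 = 19/7.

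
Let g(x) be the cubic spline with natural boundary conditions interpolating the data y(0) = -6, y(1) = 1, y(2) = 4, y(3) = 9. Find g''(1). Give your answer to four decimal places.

-7.2000

Write m_i for g''(x_i). With h_i = 1, 1, 1 and divided differences Δ_i = 7, 3, 5, the continuity of g' gives the tridiagonal system
  1·m_0 + 4·m_1 + 1·m_2 = 6(Δ_1 - Δ_0) = -24
  1·m_1 + 4·m_2 + 1·m_3 = 6(Δ_2 - Δ_1) = 12
Natural end conditions: m_0 = m_3 = 0.
Hence m_0 = 0, m_1 = -36/5, m_2 = 24/5, m_3 = 0.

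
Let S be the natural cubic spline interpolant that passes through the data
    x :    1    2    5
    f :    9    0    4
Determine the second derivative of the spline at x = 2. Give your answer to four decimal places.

7.7500

With σ_i denoting the second derivative at x_i, h_i = 1, 3, and Δ_i = (y_(i+1) − y_i)/h_i = -9, 4/3:
  1·σ_0 + 8·σ_1 + 3·σ_2 = 6(Δ_1 - Δ_0) = 62
Natural end conditions: σ_0 = σ_2 = 0.
Hence σ_0 = 0, σ_1 = 31/4, σ_2 = 0.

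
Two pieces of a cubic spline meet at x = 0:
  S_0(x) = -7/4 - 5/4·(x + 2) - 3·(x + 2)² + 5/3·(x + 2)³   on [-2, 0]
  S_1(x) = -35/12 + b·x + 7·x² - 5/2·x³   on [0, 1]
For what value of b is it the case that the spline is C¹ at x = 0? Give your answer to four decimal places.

6.7500

S_0'(x) = -5/4 - 6·(x + 2) + 5·(x + 2)², so S_0'(0) = 27/4. On the right, S_1'(0) = b, so b = 27/4.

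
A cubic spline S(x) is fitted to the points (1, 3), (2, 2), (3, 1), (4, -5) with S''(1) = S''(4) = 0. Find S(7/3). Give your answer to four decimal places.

1.9383

Write m_i for S''(x_i). With h_i = 1, 1, 1 and divided differences Δ_i = -1, -1, -6, the continuity of S' gives the tridiagonal system
  1·m_0 + 4·m_1 + 1·m_2 = 6(Δ_1 - Δ_0) = 0
  1·m_1 + 4·m_2 + 1·m_3 = 6(Δ_2 - Δ_1) = -30
Natural end conditions: m_0 = m_3 = 0.
Forward elimination and back-substitution give m_0 = 0, m_1 = 2, m_2 = -8, m_3 = 0.
On [2, 3], S(x) = 2 - 1/3·(x - 2) + 1·(x - 2)² - 5/3·(x - 2)³.
With (x - 2) = 1/3: S(7/3) = 157/81.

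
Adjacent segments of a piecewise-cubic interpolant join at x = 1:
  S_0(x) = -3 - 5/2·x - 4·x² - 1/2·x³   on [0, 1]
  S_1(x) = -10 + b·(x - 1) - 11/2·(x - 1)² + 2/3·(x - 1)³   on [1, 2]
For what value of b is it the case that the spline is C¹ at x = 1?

-12

S_0'(x) = -5/2 - 8·x - 3/2·x², so S_0'(1) = -12. On the right, S_1'(1) = b, so b = -12.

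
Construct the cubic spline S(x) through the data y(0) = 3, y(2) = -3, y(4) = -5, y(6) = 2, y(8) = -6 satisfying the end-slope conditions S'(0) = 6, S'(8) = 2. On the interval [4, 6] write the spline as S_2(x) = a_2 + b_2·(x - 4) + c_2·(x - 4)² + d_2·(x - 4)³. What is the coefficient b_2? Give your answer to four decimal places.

3.6786

Put m_i = S'' at the i-th knot. Here h = (2, 2, 2, 2) and Δ = (-3, -1, 7/2, -4), so the interior equations h_(i-1)·m_(i-1) + 2(h_(i-1)+h_i)·m_i + h_i·m_(i+1) = 6(Δ_i − Δ_(i-1)) read
  2·m_0 + 8·m_1 + 2·m_2 = 6(Δ_1 - Δ_0) = 12
  2·m_1 + 8·m_2 + 2·m_3 = 6(Δ_2 - Δ_1) = 27
  2·m_2 + 8·m_3 + 2·m_4 = 6(Δ_3 - Δ_2) = -45
Clamped end conditions give two more equations: 2h_0·m_0 + h_0·m_1 = 6(Δ_0 - S'(0)) = -54 and h_3·m_3 + 2h_3·m_4 = 6(S'(8) - Δ_3) = 36.
Hence m_0 = -1745/112, m_1 = 233/56, m_2 = 79/16, m_3 = -583/56, m_4 = 1591/112.
On [4, 6], with S_2(x) = a_2 + b_2·(x - 4) + c_2·(x - 4)² + d_2·(x - 4)³: c_2 = m_2/2 = 79/32, d_2 = (m_3 - m_2)/(6h_2) = -573/448, b_2 = Δ_2 - h_2(2m_2 + m_3)/6 = 103/28.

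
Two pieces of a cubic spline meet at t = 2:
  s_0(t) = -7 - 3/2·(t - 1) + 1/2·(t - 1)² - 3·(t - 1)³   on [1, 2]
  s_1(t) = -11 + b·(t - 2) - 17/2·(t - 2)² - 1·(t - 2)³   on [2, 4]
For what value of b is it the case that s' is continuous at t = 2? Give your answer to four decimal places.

s_0'(t) = -3/2 + 1·(t - 1) - 9·(t - 1)², so s_0'(2) = -19/2. On the right, s_1'(2) = b, so b = -19/2.

-9.5000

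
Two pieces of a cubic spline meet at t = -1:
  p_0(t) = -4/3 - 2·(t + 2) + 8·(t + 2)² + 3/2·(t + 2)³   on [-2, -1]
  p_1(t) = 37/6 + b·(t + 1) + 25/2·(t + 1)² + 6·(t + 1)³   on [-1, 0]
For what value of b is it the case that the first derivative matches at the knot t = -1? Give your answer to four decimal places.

p_0'(t) = -2 + 16·(t + 2) + 9/2·(t + 2)², so p_0'(-1) = 37/2. On the right, p_1'(-1) = b, so b = 37/2.

18.5000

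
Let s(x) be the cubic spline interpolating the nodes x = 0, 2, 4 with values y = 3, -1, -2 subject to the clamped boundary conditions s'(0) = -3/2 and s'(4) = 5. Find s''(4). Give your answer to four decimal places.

Let m_i = s''(x_i). Step sizes h_i = 2, 2; slopes of the chords Δ_i = (y_(i+1) - y_i)/h_i = -2, -1/2.
  2·m_0 + 8·m_1 + 2·m_2 = 6(Δ_1 - Δ_0) = 9
Clamped end conditions give two more equations: 2h_0·m_0 + h_0·m_1 = 6(Δ_0 - s'(0)) = -3 and h_1·m_1 + 2h_1·m_2 = 6(s'(4) - Δ_1) = 33.
Hence m_0 = -1/4, m_1 = -1, m_2 = 35/4.

8.7500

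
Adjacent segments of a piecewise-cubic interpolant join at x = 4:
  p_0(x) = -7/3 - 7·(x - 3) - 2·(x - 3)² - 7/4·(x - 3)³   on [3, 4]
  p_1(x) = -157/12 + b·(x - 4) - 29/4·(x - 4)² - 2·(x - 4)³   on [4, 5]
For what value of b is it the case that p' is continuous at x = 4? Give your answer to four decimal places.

-16.2500

p_0'(x) = -7 - 4·(x - 3) - 21/4·(x - 3)², so p_0'(4) = -65/4. On the right, p_1'(4) = b, so b = -65/4.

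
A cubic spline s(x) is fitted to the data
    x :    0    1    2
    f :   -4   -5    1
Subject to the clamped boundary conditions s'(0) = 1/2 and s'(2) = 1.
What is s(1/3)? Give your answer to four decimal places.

Let M_i = s''(x_i). Step sizes h_i = 1, 1; slopes of the chords Δ_i = (y_(i+1) - y_i)/h_i = -1, 6.
  1·M_0 + 4·M_1 + 1·M_2 = 6(Δ_1 - Δ_0) = 42
Clamped end conditions give two more equations: 2h_0·M_0 + h_0·M_1 = 6(Δ_0 - s'(0)) = -9 and h_1·M_1 + 2h_1·M_2 = 6(s'(2) - Δ_1) = -30.
Hence M_0 = -59/4, M_1 = 41/2, M_2 = -101/4.
On [0, 1], s(x) = -4 + 1/2·x - 59/8·x² + 47/8·x³.
With x = 1/3: s(1/3) = -479/108.

-4.4352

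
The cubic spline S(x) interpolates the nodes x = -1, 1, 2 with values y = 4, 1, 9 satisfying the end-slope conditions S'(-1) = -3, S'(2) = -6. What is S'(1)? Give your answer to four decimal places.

Let M_i = S''(x_i). Step sizes h_i = 2, 1; slopes of the chords Δ_i = (y_(i+1) - y_i)/h_i = -3/2, 8.
  2·M_0 + 6·M_1 + 1·M_2 = 6(Δ_1 - Δ_0) = 57
Clamped end conditions give two more equations: 2h_0·M_0 + h_0·M_1 = 6(Δ_0 - S'(-1)) = 9 and h_1·M_1 + 2h_1·M_2 = 6(S'(2) - Δ_1) = -84.
Solving the tridiagonal system: M_0 = -33/4, M_1 = 21, M_2 = -105/2.
On [1, 2], S'(x) = b_1 + 2c_1·(x - 1) + 3d_1·(x - 1)² with b_1 = Δ_1 - h_1(2M_1 + M_2)/6 = 39/4, c_1 = M_1/2 = 21/2, d_1 = (M_2 - M_1)/(6h_1) = -49/4. So S'(1) = 39/4.

9.7500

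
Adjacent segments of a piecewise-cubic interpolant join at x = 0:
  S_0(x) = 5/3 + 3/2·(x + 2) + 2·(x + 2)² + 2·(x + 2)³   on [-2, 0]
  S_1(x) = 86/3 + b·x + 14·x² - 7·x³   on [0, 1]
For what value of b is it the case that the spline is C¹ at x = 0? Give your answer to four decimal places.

S_0'(x) = 3/2 + 4·(x + 2) + 6·(x + 2)², so S_0'(0) = 67/2. On the right, S_1'(0) = b, so b = 67/2.

33.5000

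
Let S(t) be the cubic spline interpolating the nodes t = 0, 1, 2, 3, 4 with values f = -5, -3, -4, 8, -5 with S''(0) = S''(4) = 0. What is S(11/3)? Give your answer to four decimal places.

Let σ_i = S''(x_i). Step sizes h_i = 1, 1, 1, 1; slopes of the chords Δ_i = (y_(i+1) - y_i)/h_i = 2, -1, 12, -13.
  1·σ_0 + 4·σ_1 + 1·σ_2 = 6(Δ_1 - Δ_0) = -18
  1·σ_1 + 4·σ_2 + 1·σ_3 = 6(Δ_2 - Δ_1) = 78
  1·σ_2 + 4·σ_3 + 1·σ_4 = 6(Δ_3 - Δ_2) = -150
Natural end conditions: σ_0 = σ_4 = 0.
Solving: σ_0 = 0, σ_1 = -183/14, σ_2 = 240/7, σ_3 = -645/14, σ_4 = 0.
On [3, 4], S(t) = 8 + 33/14·(t - 3) - 645/28·(t - 3)² + 215/28·(t - 3)³.
With (t - 3) = 2/3: S(11/3) = 304/189.

1.6085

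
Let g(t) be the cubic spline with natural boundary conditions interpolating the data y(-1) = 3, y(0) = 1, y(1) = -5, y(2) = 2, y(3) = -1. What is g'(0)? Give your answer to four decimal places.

Put σ_i = g'' at the i-th knot. Here h = (1, 1, 1, 1) and Δ = (-2, -6, 7, -3), so the interior equations h_(i-1)·σ_(i-1) + 2(h_(i-1)+h_i)·σ_i + h_i·σ_(i+1) = 6(Δ_i − Δ_(i-1)) read
  1·σ_0 + 4·σ_1 + 1·σ_2 = 6(Δ_1 - Δ_0) = -24
  1·σ_1 + 4·σ_2 + 1·σ_3 = 6(Δ_2 - Δ_1) = 78
  1·σ_2 + 4·σ_3 + 1·σ_4 = 6(Δ_3 - Δ_2) = -60
Natural end conditions: σ_0 = σ_4 = 0.
Solving the tridiagonal system: σ_0 = 0, σ_1 = -183/14, σ_2 = 198/7, σ_3 = -309/14, σ_4 = 0.
On [0, 1], g'(t) = b_1 + 2c_1·t + 3d_1·t² with b_1 = Δ_1 - h_1(2σ_1 + σ_2)/6 = -89/14, c_1 = σ_1/2 = -183/28, d_1 = (σ_2 - σ_1)/(6h_1) = 193/28. So g'(0) = -89/14.

-6.3571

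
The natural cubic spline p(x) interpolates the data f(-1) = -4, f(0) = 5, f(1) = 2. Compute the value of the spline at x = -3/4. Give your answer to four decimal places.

Put σ_i = p'' at the i-th knot. Here h = (1, 1) and Δ = (9, -3), so the interior equations h_(i-1)·σ_(i-1) + 2(h_(i-1)+h_i)·σ_i + h_i·σ_(i+1) = 6(Δ_i − Δ_(i-1)) read
  1·σ_0 + 4·σ_1 + 1·σ_2 = 6(Δ_1 - Δ_0) = -72
Natural end conditions: σ_0 = σ_2 = 0.
Solving the tridiagonal system: σ_0 = 0, σ_1 = -18, σ_2 = 0.
On [-1, 0], p(x) = -4 + 12·(x + 1) + 0·(x + 1)² - 3·(x + 1)³.
With (x + 1) = 1/4: p(-3/4) = -67/64.

-1.0469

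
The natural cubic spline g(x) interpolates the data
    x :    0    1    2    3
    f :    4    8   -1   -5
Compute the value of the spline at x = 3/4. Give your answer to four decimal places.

8.2469

Write M_i for g''(x_i). With h_i = 1, 1, 1 and divided differences Δ_i = 4, -9, -4, the continuity of g' gives the tridiagonal system
  1·M_0 + 4·M_1 + 1·M_2 = 6(Δ_1 - Δ_0) = -78
  1·M_1 + 4·M_2 + 1·M_3 = 6(Δ_2 - Δ_1) = 30
Natural end conditions: M_0 = M_3 = 0.
Hence M_0 = 0, M_1 = -114/5, M_2 = 66/5, M_3 = 0.
On [0, 1], g(x) = 4 + 39/5·x + 0·x² - 19/5·x³.
With x = 3/4: g(3/4) = 2639/320.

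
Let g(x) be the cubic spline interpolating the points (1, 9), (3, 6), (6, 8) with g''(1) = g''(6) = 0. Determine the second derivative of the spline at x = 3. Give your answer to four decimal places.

Put m_i = g'' at the i-th knot. Here h = (2, 3) and Δ = (-3/2, 2/3), so the interior equations h_(i-1)·m_(i-1) + 2(h_(i-1)+h_i)·m_i + h_i·m_(i+1) = 6(Δ_i − Δ_(i-1)) read
  2·m_0 + 10·m_1 + 3·m_2 = 6(Δ_1 - Δ_0) = 13
Natural end conditions: m_0 = m_2 = 0.
Solving the tridiagonal system: m_0 = 0, m_1 = 13/10, m_2 = 0.

1.3000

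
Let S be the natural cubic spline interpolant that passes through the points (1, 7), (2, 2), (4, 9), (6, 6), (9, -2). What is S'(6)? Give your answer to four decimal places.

Let m_i = S''(x_i). Step sizes h_i = 1, 2, 2, 3; slopes of the chords Δ_i = (y_(i+1) - y_i)/h_i = -5, 7/2, -3/2, -8/3.
  1·m_0 + 6·m_1 + 2·m_2 = 6(Δ_1 - Δ_0) = 51
  2·m_1 + 8·m_2 + 2·m_3 = 6(Δ_2 - Δ_1) = -30
  2·m_2 + 10·m_3 + 3·m_4 = 6(Δ_3 - Δ_2) = -7
Natural end conditions: m_0 = m_4 = 0.
Forward elimination and back-substitution give m_0 = 0, m_1 = 139/13, m_2 = -171/26, m_3 = 8/13, m_4 = 0.
On [6, 9], S'(x) = b_3 + 2c_3·(x - 6) + 3d_3·(x - 6)² with b_3 = Δ_3 - h_3(2m_3 + m_4)/6 = -128/39, c_3 = m_3/2 = 4/13, d_3 = (m_4 - m_3)/(6h_3) = -4/117. So S'(6) = -128/39.

-3.2821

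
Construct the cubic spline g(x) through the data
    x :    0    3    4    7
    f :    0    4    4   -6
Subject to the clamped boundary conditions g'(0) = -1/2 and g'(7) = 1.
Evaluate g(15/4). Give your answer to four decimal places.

Write σ_i for g''(x_i). With h_i = 3, 1, 3 and divided differences Δ_i = 4/3, 0, -10/3, the continuity of g' gives the tridiagonal system
  3·σ_0 + 8·σ_1 + 1·σ_2 = 6(Δ_1 - Δ_0) = -8
  1·σ_1 + 8·σ_2 + 3·σ_3 = 6(Δ_2 - Δ_1) = -20
Clamped end conditions give two more equations: 2h_0·σ_0 + h_0·σ_1 = 6(Δ_0 - g'(0)) = 11 and h_2·σ_2 + 2h_2·σ_3 = 6(g'(7) - Δ_2) = 26.
Forward elimination and back-substitution give σ_0 = 412/165, σ_1 = -73/55, σ_2 = -268/55, σ_3 = 1117/165.
On [3, 4], g(x) = 4 + 69/55·(x - 3) - 73/110·(x - 3)² - 13/22·(x - 3)³.
With (x - 3) = 3/4: g(15/4) = 30401/7040.

4.3183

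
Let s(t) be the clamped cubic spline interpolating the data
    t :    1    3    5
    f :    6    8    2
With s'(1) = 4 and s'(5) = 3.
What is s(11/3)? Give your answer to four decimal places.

5.0370

Let M_i = s''(x_i). Step sizes h_i = 2, 2; slopes of the chords Δ_i = (y_(i+1) - y_i)/h_i = 1, -3.
  2·M_0 + 8·M_1 + 2·M_2 = 6(Δ_1 - Δ_0) = -24
Clamped end conditions give two more equations: 2h_0·M_0 + h_0·M_1 = 6(Δ_0 - s'(1)) = -18 and h_1·M_1 + 2h_1·M_2 = 6(s'(5) - Δ_1) = 36.
Forward elimination and back-substitution give M_0 = -7/4, M_1 = -11/2, M_2 = 47/4.
On [3, 5], s(t) = 8 - 13/4·(t - 3) - 11/4·(t - 3)² + 23/16·(t - 3)³.
With (t - 3) = 2/3: s(11/3) = 136/27.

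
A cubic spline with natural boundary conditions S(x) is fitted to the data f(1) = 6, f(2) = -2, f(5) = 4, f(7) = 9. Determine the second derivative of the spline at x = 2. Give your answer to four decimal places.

Write M_i for S''(x_i). With h_i = 1, 3, 2 and divided differences Δ_i = -8, 2, 5/2, the continuity of S' gives the tridiagonal system
  1·M_0 + 8·M_1 + 3·M_2 = 6(Δ_1 - Δ_0) = 60
  3·M_1 + 10·M_2 + 2·M_3 = 6(Δ_2 - Δ_1) = 3
Natural end conditions: M_0 = M_3 = 0.
Solving the tridiagonal system: M_0 = 0, M_1 = 591/71, M_2 = -156/71, M_3 = 0.

8.3239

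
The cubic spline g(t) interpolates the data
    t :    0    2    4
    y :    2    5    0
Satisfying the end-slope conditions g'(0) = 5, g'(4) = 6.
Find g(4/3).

With m_i denoting the second derivative at x_i, h_i = 2, 2, and Δ_i = (y_(i+1) − y_i)/h_i = 3/2, -5/2:
  2·m_0 + 8·m_1 + 2·m_2 = 6(Δ_1 - Δ_0) = -24
Clamped end conditions give two more equations: 2h_0·m_0 + h_0·m_1 = 6(Δ_0 - g'(0)) = -21 and h_1·m_1 + 2h_1·m_2 = 6(g'(4) - Δ_1) = 51.
Solving: m_0 = -2, m_1 = -13/2, m_2 = 16.
On [0, 2], g(t) = 2 + 5·t - 1·t² - 3/8·t³.
With t = 4/3: g(4/3) = 6.

6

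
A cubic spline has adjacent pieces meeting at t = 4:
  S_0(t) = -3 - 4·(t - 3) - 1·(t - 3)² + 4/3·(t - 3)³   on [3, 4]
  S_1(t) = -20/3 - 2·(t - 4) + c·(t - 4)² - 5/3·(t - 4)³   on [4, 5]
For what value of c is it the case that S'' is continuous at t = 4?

S_0''(t) = -2 + 8·(t - 3), so S_0''(4) = 6. On the right, S_1''(4) = 2c, so c = 3.

3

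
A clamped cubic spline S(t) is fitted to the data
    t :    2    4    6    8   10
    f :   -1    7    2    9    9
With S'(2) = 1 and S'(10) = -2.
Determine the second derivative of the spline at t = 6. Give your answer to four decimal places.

Put m_i = S'' at the i-th knot. Here h = (2, 2, 2, 2) and Δ = (4, -5/2, 7/2, 0), so the interior equations h_(i-1)·m_(i-1) + 2(h_(i-1)+h_i)·m_i + h_i·m_(i+1) = 6(Δ_i − Δ_(i-1)) read
  2·m_0 + 8·m_1 + 2·m_2 = 6(Δ_1 - Δ_0) = -39
  2·m_1 + 8·m_2 + 2·m_3 = 6(Δ_2 - Δ_1) = 36
  2·m_2 + 8·m_3 + 2·m_4 = 6(Δ_3 - Δ_2) = -21
Clamped end conditions give two more equations: 2h_0·m_0 + h_0·m_1 = 6(Δ_0 - S'(2)) = 18 and h_3·m_3 + 2h_3·m_4 = 6(S'(10) - Δ_3) = -12.
Solving: m_0 = 507/56, m_1 = -255/28, m_2 = 63/8, m_3 = -123/28, m_4 = -45/56.

7.8750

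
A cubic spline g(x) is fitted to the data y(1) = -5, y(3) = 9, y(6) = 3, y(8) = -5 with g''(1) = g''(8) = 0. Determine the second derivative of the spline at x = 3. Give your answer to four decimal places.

-5.5385

With M_i denoting the second derivative at x_i, h_i = 2, 3, 2, and Δ_i = (y_(i+1) − y_i)/h_i = 7, -2, -4:
  2·M_0 + 10·M_1 + 3·M_2 = 6(Δ_1 - Δ_0) = -54
  3·M_1 + 10·M_2 + 2·M_3 = 6(Δ_2 - Δ_1) = -12
Natural end conditions: M_0 = M_3 = 0.
Hence M_0 = 0, M_1 = -72/13, M_2 = 6/13, M_3 = 0.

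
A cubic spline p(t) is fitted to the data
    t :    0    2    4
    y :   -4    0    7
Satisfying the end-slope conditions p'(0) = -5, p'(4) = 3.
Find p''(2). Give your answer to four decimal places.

-1.7500

Write M_i for p''(x_i). With h_i = 2, 2 and divided differences Δ_i = 2, 7/2, the continuity of p' gives the tridiagonal system
  2·M_0 + 8·M_1 + 2·M_2 = 6(Δ_1 - Δ_0) = 9
Clamped end conditions give two more equations: 2h_0·M_0 + h_0·M_1 = 6(Δ_0 - p'(0)) = 42 and h_1·M_1 + 2h_1·M_2 = 6(p'(4) - Δ_1) = -3.
Hence M_0 = 91/8, M_1 = -7/4, M_2 = 1/8.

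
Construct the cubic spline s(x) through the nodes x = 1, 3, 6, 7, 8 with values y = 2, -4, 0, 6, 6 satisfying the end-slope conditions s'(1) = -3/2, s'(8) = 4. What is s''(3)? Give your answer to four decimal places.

1.8227

Write M_i for s''(x_i). With h_i = 2, 3, 1, 1 and divided differences Δ_i = -3, 4/3, 6, 0, the continuity of s' gives the tridiagonal system
  2·M_0 + 10·M_1 + 3·M_2 = 6(Δ_1 - Δ_0) = 26
  3·M_1 + 8·M_2 + 1·M_3 = 6(Δ_2 - Δ_1) = 28
  1·M_2 + 4·M_3 + 1·M_4 = 6(Δ_3 - Δ_2) = -36
Clamped end conditions give two more equations: 2h_0·M_0 + h_0·M_1 = 6(Δ_0 - s'(1)) = -9 and h_3·M_3 + 2h_3·M_4 = 6(s'(8) - Δ_3) = 24.
Hence M_0 = -1783/564, M_1 = 257/141, M_2 = 1325/282, M_3 = -2123/141, M_4 = 5507/282.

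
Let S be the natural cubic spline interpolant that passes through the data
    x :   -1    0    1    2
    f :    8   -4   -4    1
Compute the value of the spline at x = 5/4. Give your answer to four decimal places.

Write m_i for S''(x_i). With h_i = 1, 1, 1 and divided differences Δ_i = -12, 0, 5, the continuity of S' gives the tridiagonal system
  1·m_0 + 4·m_1 + 1·m_2 = 6(Δ_1 - Δ_0) = 72
  1·m_1 + 4·m_2 + 1·m_3 = 6(Δ_2 - Δ_1) = 30
Natural end conditions: m_0 = m_3 = 0.
Solving the tridiagonal system: m_0 = 0, m_1 = 86/5, m_2 = 16/5, m_3 = 0.
On [1, 2], S(x) = -4 + 59/15·(x - 1) + 8/5·(x - 1)² - 8/15·(x - 1)³.
With (x - 1) = 1/4: S(5/4) = -117/40.

-2.9250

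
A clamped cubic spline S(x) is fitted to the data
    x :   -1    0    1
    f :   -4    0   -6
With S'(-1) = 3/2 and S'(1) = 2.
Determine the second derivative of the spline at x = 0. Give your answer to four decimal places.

Write M_i for S''(x_i). With h_i = 1, 1 and divided differences Δ_i = 4, -6, the continuity of S' gives the tridiagonal system
  1·M_0 + 4·M_1 + 1·M_2 = 6(Δ_1 - Δ_0) = -60
Clamped end conditions give two more equations: 2h_0·M_0 + h_0·M_1 = 6(Δ_0 - S'(-1)) = 15 and h_1·M_1 + 2h_1·M_2 = 6(S'(1) - Δ_1) = 48.
Hence M_0 = 91/4, M_1 = -61/2, M_2 = 157/4.

-30.5000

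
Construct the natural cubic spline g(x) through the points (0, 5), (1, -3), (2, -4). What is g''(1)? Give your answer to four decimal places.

10.5000

With σ_i denoting the second derivative at x_i, h_i = 1, 1, and Δ_i = (y_(i+1) − y_i)/h_i = -8, -1:
  1·σ_0 + 4·σ_1 + 1·σ_2 = 6(Δ_1 - Δ_0) = 42
Natural end conditions: σ_0 = σ_2 = 0.
Hence σ_0 = 0, σ_1 = 21/2, σ_2 = 0.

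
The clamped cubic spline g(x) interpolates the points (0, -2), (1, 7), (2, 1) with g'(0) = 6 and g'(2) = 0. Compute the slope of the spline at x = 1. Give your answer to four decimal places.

Write M_i for g''(x_i). With h_i = 1, 1 and divided differences Δ_i = 9, -6, the continuity of g' gives the tridiagonal system
  1·M_0 + 4·M_1 + 1·M_2 = 6(Δ_1 - Δ_0) = -90
Clamped end conditions give two more equations: 2h_0·M_0 + h_0·M_1 = 6(Δ_0 - g'(0)) = 18 and h_1·M_1 + 2h_1·M_2 = 6(g'(2) - Δ_1) = 36.
Solving: M_0 = 57/2, M_1 = -39, M_2 = 75/2.
On [1, 2], g'(x) = b_1 + 2c_1·(x - 1) + 3d_1·(x - 1)² with b_1 = Δ_1 - h_1(2M_1 + M_2)/6 = 3/4, c_1 = M_1/2 = -39/2, d_1 = (M_2 - M_1)/(6h_1) = 51/4. So g'(1) = 3/4.

0.7500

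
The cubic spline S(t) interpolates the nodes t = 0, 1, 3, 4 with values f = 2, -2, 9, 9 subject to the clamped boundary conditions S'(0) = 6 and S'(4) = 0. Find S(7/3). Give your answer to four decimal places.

4.5799

With M_i denoting the second derivative at x_i, h_i = 1, 2, 1, and Δ_i = (y_(i+1) − y_i)/h_i = -4, 11/2, 0:
  1·M_0 + 6·M_1 + 2·M_2 = 6(Δ_1 - Δ_0) = 57
  2·M_1 + 6·M_2 + 1·M_3 = 6(Δ_2 - Δ_1) = -33
Clamped end conditions give two more equations: 2h_0·M_0 + h_0·M_1 = 6(Δ_0 - S'(0)) = -60 and h_2·M_2 + 2h_2·M_3 = 6(S'(4) - Δ_2) = 0.
Solving the tridiagonal system: M_0 = -1413/35, M_1 = 726/35, M_2 = -474/35, M_3 = 237/35.
On [1, 3], S(t) = -2 - 267/70·(t - 1) + 363/35·(t - 1)² - 20/7·(t - 1)³.
With (t - 1) = 4/3: S(7/3) = 4328/945.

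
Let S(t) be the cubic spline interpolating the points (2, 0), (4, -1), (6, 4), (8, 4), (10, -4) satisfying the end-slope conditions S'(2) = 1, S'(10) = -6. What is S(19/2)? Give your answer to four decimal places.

-1.2550

With m_i denoting the second derivative at x_i, h_i = 2, 2, 2, 2, and Δ_i = (y_(i+1) − y_i)/h_i = -1/2, 5/2, 0, -4:
  2·m_0 + 8·m_1 + 2·m_2 = 6(Δ_1 - Δ_0) = 18
  2·m_1 + 8·m_2 + 2·m_3 = 6(Δ_2 - Δ_1) = -15
  2·m_2 + 8·m_3 + 2·m_4 = 6(Δ_3 - Δ_2) = -24
Clamped end conditions give two more equations: 2h_0·m_0 + h_0·m_1 = 6(Δ_0 - S'(2)) = -9 and h_3·m_3 + 2h_3·m_4 = 6(S'(10) - Δ_3) = -12.
Hence m_0 = -235/56, m_1 = 109/28, m_2 = -19/8, m_3 = -53/28, m_4 = -115/56.
On [8, 10], S(t) = 4 - 115/56·(t - 8) - 53/56·(t - 8)² - 3/224·(t - 8)³.
With (t - 8) = 3/2: S(19/2) = -2249/1792.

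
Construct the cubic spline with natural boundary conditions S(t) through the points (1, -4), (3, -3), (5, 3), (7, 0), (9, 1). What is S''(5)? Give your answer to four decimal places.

-4.8214

Let M_i = S''(x_i). Step sizes h_i = 2, 2, 2, 2; slopes of the chords Δ_i = (y_(i+1) - y_i)/h_i = 1/2, 3, -3/2, 1/2.
  2·M_0 + 8·M_1 + 2·M_2 = 6(Δ_1 - Δ_0) = 15
  2·M_1 + 8·M_2 + 2·M_3 = 6(Δ_2 - Δ_1) = -27
  2·M_2 + 8·M_3 + 2·M_4 = 6(Δ_3 - Δ_2) = 12
Natural end conditions: M_0 = M_4 = 0.
Solving the tridiagonal system: M_0 = 0, M_1 = 345/112, M_2 = -135/28, M_3 = 303/112, M_4 = 0.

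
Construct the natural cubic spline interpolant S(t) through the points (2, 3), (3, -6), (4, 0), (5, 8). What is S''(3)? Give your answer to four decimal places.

With m_i denoting the second derivative at x_i, h_i = 1, 1, 1, and Δ_i = (y_(i+1) − y_i)/h_i = -9, 6, 8:
  1·m_0 + 4·m_1 + 1·m_2 = 6(Δ_1 - Δ_0) = 90
  1·m_1 + 4·m_2 + 1·m_3 = 6(Δ_2 - Δ_1) = 12
Natural end conditions: m_0 = m_3 = 0.
Forward elimination and back-substitution give m_0 = 0, m_1 = 116/5, m_2 = -14/5, m_3 = 0.

23.2000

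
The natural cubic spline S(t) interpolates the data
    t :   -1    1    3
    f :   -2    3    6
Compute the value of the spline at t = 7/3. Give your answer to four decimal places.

5.1481

With M_i denoting the second derivative at x_i, h_i = 2, 2, and Δ_i = (y_(i+1) − y_i)/h_i = 5/2, 3/2:
  2·M_0 + 8·M_1 + 2·M_2 = 6(Δ_1 - Δ_0) = -6
Natural end conditions: M_0 = M_2 = 0.
Hence M_0 = 0, M_1 = -3/4, M_2 = 0.
On [1, 3], S(t) = 3 + 2·(t - 1) - 3/8·(t - 1)² + 1/16·(t - 1)³.
With (t - 1) = 4/3: S(7/3) = 139/27.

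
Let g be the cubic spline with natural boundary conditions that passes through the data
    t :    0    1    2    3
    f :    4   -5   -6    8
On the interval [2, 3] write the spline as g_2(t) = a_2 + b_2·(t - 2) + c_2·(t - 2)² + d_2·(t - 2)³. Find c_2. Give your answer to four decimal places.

With σ_i denoting the second derivative at x_i, h_i = 1, 1, 1, and Δ_i = (y_(i+1) − y_i)/h_i = -9, -1, 14:
  1·σ_0 + 4·σ_1 + 1·σ_2 = 6(Δ_1 - Δ_0) = 48
  1·σ_1 + 4·σ_2 + 1·σ_3 = 6(Δ_2 - Δ_1) = 90
Natural end conditions: σ_0 = σ_3 = 0.
Solving: σ_0 = 0, σ_1 = 34/5, σ_2 = 104/5, σ_3 = 0.
On [2, 3], with g_2(t) = a_2 + b_2·(t - 2) + c_2·(t - 2)² + d_2·(t - 2)³: c_2 = σ_2/2 = 52/5, d_2 = (σ_3 - σ_2)/(6h_2) = -52/15, b_2 = Δ_2 - h_2(2σ_2 + σ_3)/6 = 106/15.

10.4000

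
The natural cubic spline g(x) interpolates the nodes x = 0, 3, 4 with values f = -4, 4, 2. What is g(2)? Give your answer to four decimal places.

Put M_i = g'' at the i-th knot. Here h = (3, 1) and Δ = (8/3, -2), so the interior equations h_(i-1)·M_(i-1) + 2(h_(i-1)+h_i)·M_i + h_i·M_(i+1) = 6(Δ_i − Δ_(i-1)) read
  3·M_0 + 8·M_1 + 1·M_2 = 6(Δ_1 - Δ_0) = -28
Natural end conditions: M_0 = M_2 = 0.
Hence M_0 = 0, M_1 = -7/2, M_2 = 0.
On [0, 3], g(x) = -4 + 53/12·x + 0·x² - 7/36·x³.
With x = 2: g(2) = 59/18.

3.2778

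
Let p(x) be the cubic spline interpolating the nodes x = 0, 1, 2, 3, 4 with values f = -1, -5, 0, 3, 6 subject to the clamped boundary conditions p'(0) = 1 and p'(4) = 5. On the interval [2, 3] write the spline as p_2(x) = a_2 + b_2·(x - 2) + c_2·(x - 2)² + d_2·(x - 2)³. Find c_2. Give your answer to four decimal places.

Write M_i for p''(x_i). With h_i = 1, 1, 1, 1 and divided differences Δ_i = -4, 5, 3, 3, the continuity of p' gives the tridiagonal system
  1·M_0 + 4·M_1 + 1·M_2 = 6(Δ_1 - Δ_0) = 54
  1·M_1 + 4·M_2 + 1·M_3 = 6(Δ_2 - Δ_1) = -12
  1·M_2 + 4·M_3 + 1·M_4 = 6(Δ_3 - Δ_2) = 0
Clamped end conditions give two more equations: 2h_0·M_0 + h_0·M_1 = 6(Δ_0 - p'(0)) = -30 and h_3·M_3 + 2h_3·M_4 = 6(p'(4) - Δ_3) = 12.
Forward elimination and back-substitution give M_0 = -731/28, M_1 = 311/14, M_2 = -35/4, M_3 = 11/14, M_4 = 157/28.
On [2, 3], with p_2(x) = a_2 + b_2·(x - 2) + c_2·(x - 2)² + d_2·(x - 2)³: c_2 = M_2/2 = -35/8, d_2 = (M_3 - M_2)/(6h_2) = 89/56, b_2 = Δ_2 - h_2(2M_2 + M_3)/6 = 81/14.

-4.3750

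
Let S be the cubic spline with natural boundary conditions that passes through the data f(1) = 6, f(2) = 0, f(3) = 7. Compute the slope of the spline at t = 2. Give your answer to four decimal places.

0.5000

With M_i denoting the second derivative at x_i, h_i = 1, 1, and Δ_i = (y_(i+1) − y_i)/h_i = -6, 7:
  1·M_0 + 4·M_1 + 1·M_2 = 6(Δ_1 - Δ_0) = 78
Natural end conditions: M_0 = M_2 = 0.
Hence M_0 = 0, M_1 = 39/2, M_2 = 0.
On [2, 3], S'(t) = b_1 + 2c_1·(t - 2) + 3d_1·(t - 2)² with b_1 = Δ_1 - h_1(2M_1 + M_2)/6 = 1/2, c_1 = M_1/2 = 39/4, d_1 = (M_2 - M_1)/(6h_1) = -13/4. So S'(2) = 1/2.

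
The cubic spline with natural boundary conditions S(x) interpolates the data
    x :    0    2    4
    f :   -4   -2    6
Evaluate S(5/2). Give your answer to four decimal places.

Put m_i = S'' at the i-th knot. Here h = (2, 2) and Δ = (1, 4), so the interior equations h_(i-1)·m_(i-1) + 2(h_(i-1)+h_i)·m_i + h_i·m_(i+1) = 6(Δ_i − Δ_(i-1)) read
  2·m_0 + 8·m_1 + 2·m_2 = 6(Δ_1 - Δ_0) = 18
Natural end conditions: m_0 = m_2 = 0.
Solving the tridiagonal system: m_0 = 0, m_1 = 9/4, m_2 = 0.
On [2, 4], S(x) = -2 + 5/2·(x - 2) + 9/8·(x - 2)² - 3/16·(x - 2)³.
With (x - 2) = 1/2: S(5/2) = -63/128.

-0.4922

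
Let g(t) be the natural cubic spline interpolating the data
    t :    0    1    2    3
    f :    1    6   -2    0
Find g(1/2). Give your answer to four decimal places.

Put M_i = g'' at the i-th knot. Here h = (1, 1, 1) and Δ = (5, -8, 2), so the interior equations h_(i-1)·M_(i-1) + 2(h_(i-1)+h_i)·M_i + h_i·M_(i+1) = 6(Δ_i − Δ_(i-1)) read
  1·M_0 + 4·M_1 + 1·M_2 = 6(Δ_1 - Δ_0) = -78
  1·M_1 + 4·M_2 + 1·M_3 = 6(Δ_2 - Δ_1) = 60
Natural end conditions: M_0 = M_3 = 0.
Solving the tridiagonal system: M_0 = 0, M_1 = -124/5, M_2 = 106/5, M_3 = 0.
On [0, 1], g(t) = 1 + 137/15·t + 0·t² - 62/15·t³.
With t = 1/2: g(1/2) = 101/20.

5.0500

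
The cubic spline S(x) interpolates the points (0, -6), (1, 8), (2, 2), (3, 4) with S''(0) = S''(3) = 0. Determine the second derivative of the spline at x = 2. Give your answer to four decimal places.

Write σ_i for S''(x_i). With h_i = 1, 1, 1 and divided differences Δ_i = 14, -6, 2, the continuity of S' gives the tridiagonal system
  1·σ_0 + 4·σ_1 + 1·σ_2 = 6(Δ_1 - Δ_0) = -120
  1·σ_1 + 4·σ_2 + 1·σ_3 = 6(Δ_2 - Δ_1) = 48
Natural end conditions: σ_0 = σ_3 = 0.
Hence σ_0 = 0, σ_1 = -176/5, σ_2 = 104/5, σ_3 = 0.

20.8000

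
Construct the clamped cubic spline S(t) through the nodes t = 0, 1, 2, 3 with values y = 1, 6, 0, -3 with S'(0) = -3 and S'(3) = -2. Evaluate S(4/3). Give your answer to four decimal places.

5.1852

Write M_i for S''(x_i). With h_i = 1, 1, 1 and divided differences Δ_i = 5, -6, -3, the continuity of S' gives the tridiagonal system
  1·M_0 + 4·M_1 + 1·M_2 = 6(Δ_1 - Δ_0) = -66
  1·M_1 + 4·M_2 + 1·M_3 = 6(Δ_2 - Δ_1) = 18
Clamped end conditions give two more equations: 2h_0·M_0 + h_0·M_1 = 6(Δ_0 - S'(0)) = 48 and h_2·M_2 + 2h_2·M_3 = 6(S'(3) - Δ_2) = 6.
Hence M_0 = 116/3, M_1 = -88/3, M_2 = 38/3, M_3 = -10/3.
On [1, 2], S(t) = 6 + 5/3·(t - 1) - 44/3·(t - 1)² + 7·(t - 1)³.
With (t - 1) = 1/3: S(4/3) = 140/27.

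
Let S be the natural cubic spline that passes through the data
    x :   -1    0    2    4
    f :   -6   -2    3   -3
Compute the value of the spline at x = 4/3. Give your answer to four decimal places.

2.3704

Write M_i for S''(x_i). With h_i = 1, 2, 2 and divided differences Δ_i = 4, 5/2, -3, the continuity of S' gives the tridiagonal system
  1·M_0 + 6·M_1 + 2·M_2 = 6(Δ_1 - Δ_0) = -9
  2·M_1 + 8·M_2 + 2·M_3 = 6(Δ_2 - Δ_1) = -33
Natural end conditions: M_0 = M_3 = 0.
Solving: M_0 = 0, M_1 = -3/22, M_2 = -45/11, M_3 = 0.
On [0, 2], S(x) = -2 + 87/22·x - 3/44·x² - 29/88·x³.
With x = 4/3: S(4/3) = 64/27.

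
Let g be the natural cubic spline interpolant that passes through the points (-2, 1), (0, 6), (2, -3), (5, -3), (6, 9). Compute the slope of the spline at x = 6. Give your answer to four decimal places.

13.4216

Let M_i = g''(x_i). Step sizes h_i = 2, 2, 3, 1; slopes of the chords Δ_i = (y_(i+1) - y_i)/h_i = 5/2, -9/2, 0, 12.
  2·M_0 + 8·M_1 + 2·M_2 = 6(Δ_1 - Δ_0) = -42
  2·M_1 + 10·M_2 + 3·M_3 = 6(Δ_2 - Δ_1) = 27
  3·M_2 + 8·M_3 + 1·M_4 = 6(Δ_3 - Δ_2) = 72
Natural end conditions: M_0 = M_4 = 0.
Hence M_0 = 0, M_1 = -1491/268, M_2 = 84/67, M_3 = 1143/134, M_4 = 0.
On [5, 6], g'(x) = b_3 + 2c_3·(x - 5) + 3d_3·(x - 5)² with b_3 = Δ_3 - h_3(2M_3 + M_4)/6 = 1227/134, c_3 = M_3/2 = 1143/268, d_3 = (M_4 - M_3)/(6h_3) = -381/268. So g'(6) = 3597/268.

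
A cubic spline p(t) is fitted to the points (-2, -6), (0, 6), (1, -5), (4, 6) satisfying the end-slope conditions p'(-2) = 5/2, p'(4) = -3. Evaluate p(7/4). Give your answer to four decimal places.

Put m_i = p'' at the i-th knot. Here h = (2, 1, 3) and Δ = (6, -11, 11/3), so the interior equations h_(i-1)·m_(i-1) + 2(h_(i-1)+h_i)·m_i + h_i·m_(i+1) = 6(Δ_i − Δ_(i-1)) read
  2·m_0 + 6·m_1 + 1·m_2 = 6(Δ_1 - Δ_0) = -102
  1·m_1 + 8·m_2 + 3·m_3 = 6(Δ_2 - Δ_1) = 88
Clamped end conditions give two more equations: 2h_0·m_0 + h_0·m_1 = 6(Δ_0 - p'(-2)) = 21 and h_2·m_2 + 2h_2·m_3 = 6(p'(4) - Δ_2) = -40.
Hence m_0 = 130/7, m_1 = -373/14, m_2 = 145/7, m_3 = -715/42.
On [1, 4], p(t) = -5 - 239/28·(t - 1) + 145/14·(t - 1)² - 1585/756·(t - 1)³.
With (t - 1) = 3/4: p(7/4) = -11577/1792.

-6.4604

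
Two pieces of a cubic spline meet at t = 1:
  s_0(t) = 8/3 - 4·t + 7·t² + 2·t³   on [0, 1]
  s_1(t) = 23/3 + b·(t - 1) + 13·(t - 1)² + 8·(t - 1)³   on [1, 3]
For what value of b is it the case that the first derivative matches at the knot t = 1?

16

s_0'(t) = -4 + 14·t + 6·t², so s_0'(1) = 16. On the right, s_1'(1) = b, so b = 16.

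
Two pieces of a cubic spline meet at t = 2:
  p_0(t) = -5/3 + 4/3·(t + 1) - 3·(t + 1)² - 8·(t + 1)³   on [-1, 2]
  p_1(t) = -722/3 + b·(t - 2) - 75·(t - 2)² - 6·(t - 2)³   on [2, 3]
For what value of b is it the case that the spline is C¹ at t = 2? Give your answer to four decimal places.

p_0'(t) = 4/3 - 6·(t + 1) - 24·(t + 1)², so p_0'(2) = -698/3. On the right, p_1'(2) = b, so b = -698/3.

-232.6667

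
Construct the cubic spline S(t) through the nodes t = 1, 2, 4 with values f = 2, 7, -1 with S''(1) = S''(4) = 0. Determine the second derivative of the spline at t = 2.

-9

Write σ_i for S''(x_i). With h_i = 1, 2 and divided differences Δ_i = 5, -4, the continuity of S' gives the tridiagonal system
  1·σ_0 + 6·σ_1 + 2·σ_2 = 6(Δ_1 - Δ_0) = -54
Natural end conditions: σ_0 = σ_2 = 0.
Forward elimination and back-substitution give σ_0 = 0, σ_1 = -9, σ_2 = 0.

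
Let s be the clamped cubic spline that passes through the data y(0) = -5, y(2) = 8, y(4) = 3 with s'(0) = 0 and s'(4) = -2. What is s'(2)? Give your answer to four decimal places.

3.5000

Let m_i = s''(x_i). Step sizes h_i = 2, 2; slopes of the chords Δ_i = (y_(i+1) - y_i)/h_i = 13/2, -5/2.
  2·m_0 + 8·m_1 + 2·m_2 = 6(Δ_1 - Δ_0) = -54
Clamped end conditions give two more equations: 2h_0·m_0 + h_0·m_1 = 6(Δ_0 - s'(0)) = 39 and h_1·m_1 + 2h_1·m_2 = 6(s'(4) - Δ_1) = 3.
Forward elimination and back-substitution give m_0 = 16, m_1 = -25/2, m_2 = 7.
On [2, 4], s'(x) = b_1 + 2c_1·(x - 2) + 3d_1·(x - 2)² with b_1 = Δ_1 - h_1(2m_1 + m_2)/6 = 7/2, c_1 = m_1/2 = -25/4, d_1 = (m_2 - m_1)/(6h_1) = 13/8. So s'(2) = 7/2.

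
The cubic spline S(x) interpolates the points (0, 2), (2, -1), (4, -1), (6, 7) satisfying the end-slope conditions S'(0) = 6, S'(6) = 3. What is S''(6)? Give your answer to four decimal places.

-2.9000

Put σ_i = S'' at the i-th knot. Here h = (2, 2, 2) and Δ = (-3/2, 0, 4), so the interior equations h_(i-1)·σ_(i-1) + 2(h_(i-1)+h_i)·σ_i + h_i·σ_(i+1) = 6(Δ_i − Δ_(i-1)) read
  2·σ_0 + 8·σ_1 + 2·σ_2 = 6(Δ_1 - Δ_0) = 9
  2·σ_1 + 8·σ_2 + 2·σ_3 = 6(Δ_2 - Δ_1) = 24
Clamped end conditions give two more equations: 2h_0·σ_0 + h_0·σ_1 = 6(Δ_0 - S'(0)) = -45 and h_2·σ_2 + 2h_2·σ_3 = 6(S'(6) - Δ_2) = -6.
Solving: σ_0 = -131/10, σ_1 = 37/10, σ_2 = 14/5, σ_3 = -29/10.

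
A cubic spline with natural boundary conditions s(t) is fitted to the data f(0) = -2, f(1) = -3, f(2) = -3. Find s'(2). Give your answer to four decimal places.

0.2500

Write σ_i for s''(x_i). With h_i = 1, 1 and divided differences Δ_i = -1, 0, the continuity of s' gives the tridiagonal system
  1·σ_0 + 4·σ_1 + 1·σ_2 = 6(Δ_1 - Δ_0) = 6
Natural end conditions: σ_0 = σ_2 = 0.
Solving the tridiagonal system: σ_0 = 0, σ_1 = 3/2, σ_2 = 0.
On [1, 2], s'(t) = b_1 + 2c_1·(t - 1) + 3d_1·(t - 1)² with b_1 = Δ_1 - h_1(2σ_1 + σ_2)/6 = -1/2, c_1 = σ_1/2 = 3/4, d_1 = (σ_2 - σ_1)/(6h_1) = -1/4. So s'(2) = 1/4.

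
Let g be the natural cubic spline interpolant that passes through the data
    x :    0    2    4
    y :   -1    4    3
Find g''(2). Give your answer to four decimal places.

-2.2500

Put m_i = g'' at the i-th knot. Here h = (2, 2) and Δ = (5/2, -1/2), so the interior equations h_(i-1)·m_(i-1) + 2(h_(i-1)+h_i)·m_i + h_i·m_(i+1) = 6(Δ_i − Δ_(i-1)) read
  2·m_0 + 8·m_1 + 2·m_2 = 6(Δ_1 - Δ_0) = -18
Natural end conditions: m_0 = m_2 = 0.
Solving the tridiagonal system: m_0 = 0, m_1 = -9/4, m_2 = 0.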